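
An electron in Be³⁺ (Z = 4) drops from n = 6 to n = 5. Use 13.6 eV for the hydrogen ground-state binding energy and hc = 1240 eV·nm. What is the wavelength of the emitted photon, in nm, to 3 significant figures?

466 nm

For Z = 4 the level energies scale as Z², so the effective Rydberg energy is 13.6 × 16 = 217.6 eV.
ΔE = 217.6 × (1/5² − 1/6²) = 217.6 × 0.01222 = 2.660 eV.
λ = hc/ΔE = 1240 / 2.660 = 466 nm.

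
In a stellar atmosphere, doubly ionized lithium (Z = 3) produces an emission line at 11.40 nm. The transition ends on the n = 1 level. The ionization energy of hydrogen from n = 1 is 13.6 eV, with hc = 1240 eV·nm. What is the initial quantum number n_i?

The photon energy is ΔE = hc/λ = 1240 / 11.40 = 108.8 eV.
With Z = 3, ΔE = 122.4 × (1/n_f² − 1/n_i²), so 1/n_f² − 1/n_i² = 0.8887.
With n_f = 1: 1/n_i² = 1/1 − 0.8887 = 0.1113, so n_i ≈ 3.00.

n_i = 3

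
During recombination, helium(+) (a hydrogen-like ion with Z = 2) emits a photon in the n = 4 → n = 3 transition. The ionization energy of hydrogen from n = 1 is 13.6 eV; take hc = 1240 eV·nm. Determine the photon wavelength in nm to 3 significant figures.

469 nm

For Z = 2 the level energies scale as Z², so the effective Rydberg energy is 13.6 × 4 = 54.40 eV.
ΔE = 54.40 × (1/3² − 1/4²) = 54.40 × 0.04861 = 2.644 eV.
λ = hc/ΔE = 1240 / 2.644 = 469 nm.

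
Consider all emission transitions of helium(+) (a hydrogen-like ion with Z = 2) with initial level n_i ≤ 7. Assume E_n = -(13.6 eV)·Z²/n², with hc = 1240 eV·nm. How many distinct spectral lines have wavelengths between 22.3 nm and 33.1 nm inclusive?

6

Enumerate all n_i → n_f pairs with 1 ≤ n_f < n_i ≤ 7 and compute λ = 1240 / [13.6·4·(1/n_f² − 1/n_i²)].
Lines falling in [22.3, 33.1] nm: 7→1 (23.27 nm), 6→1 (23.45 nm), 5→1 (23.74 nm), 4→1 (24.31 nm), 3→1 (25.64 nm), 2→1 (30.39 nm).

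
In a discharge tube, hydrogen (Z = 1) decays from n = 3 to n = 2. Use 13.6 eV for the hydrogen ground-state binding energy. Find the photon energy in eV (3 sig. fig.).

1.89 eV

E_3 = −13.60/9 = −1.511 eV and E_2 = −13.60/4 = −3.400 eV.
The photon energy is |E_3 − E_2| = 1.89 eV.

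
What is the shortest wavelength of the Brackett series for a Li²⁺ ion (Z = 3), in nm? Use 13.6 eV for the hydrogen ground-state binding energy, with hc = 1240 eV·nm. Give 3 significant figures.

162 nm

The Brackett series has lower level n_f = 4; the series limit corresponds to n_i → ∞.
ΔE_max = 13.6 × 9 / 4² = 7.650 eV.
λ_min = 1240 / 7.650 = 162 nm.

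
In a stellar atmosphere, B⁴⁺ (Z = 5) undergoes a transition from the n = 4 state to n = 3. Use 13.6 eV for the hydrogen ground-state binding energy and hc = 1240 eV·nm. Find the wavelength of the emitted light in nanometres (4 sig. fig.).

75.03 nm

For Z = 5 the level energies scale as Z², so the effective Rydberg energy is 13.6 × 25 = 340.0 eV.
ΔE = 340.0 × (1/3² − 1/4²) = 340.0 × 0.04861 = 16.53 eV.
λ = hc/ΔE = 1240 / 16.53 = 75.03 nm.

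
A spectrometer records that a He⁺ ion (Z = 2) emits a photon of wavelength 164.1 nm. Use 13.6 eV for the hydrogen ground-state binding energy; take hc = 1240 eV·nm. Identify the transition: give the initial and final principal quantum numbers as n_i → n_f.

The photon energy is ΔE = hc/λ = 1240 / 164.1 = 7.556 eV.
With Z = 2, ΔE = 54.40 × (1/n_f² − 1/n_i²), so 1/n_f² − 1/n_i² = 0.1389.
Trying n_f = 2 gives 1/n_i² = 0.1111, i.e. n_i ≈ 3; this pair matches.

n_i = 3, n_f = 2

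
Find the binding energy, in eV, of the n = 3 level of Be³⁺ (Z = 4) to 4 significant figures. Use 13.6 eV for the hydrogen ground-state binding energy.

24.18 eV

E_n = −13.6 Z²/n² = −217.6/n² eV for Z = 4.
E_3 = −217.6/9 = −24.18 eV, so ionization (to E = 0) requires 24.18 eV.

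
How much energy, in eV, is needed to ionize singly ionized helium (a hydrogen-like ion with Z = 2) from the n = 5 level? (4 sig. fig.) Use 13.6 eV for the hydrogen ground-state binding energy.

E_n = −13.6 Z²/n² = −54.40/n² eV for Z = 2.
E_5 = −54.40/25 = −2.176 eV, so ionization (to E = 0) requires 2.176 eV.

2.176 eV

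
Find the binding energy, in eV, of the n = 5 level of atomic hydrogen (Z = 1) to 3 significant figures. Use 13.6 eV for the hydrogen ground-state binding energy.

0.544 eV

E_5 = −13.60/25 = −0.544 eV, so ionization (to E = 0) requires 0.544 eV.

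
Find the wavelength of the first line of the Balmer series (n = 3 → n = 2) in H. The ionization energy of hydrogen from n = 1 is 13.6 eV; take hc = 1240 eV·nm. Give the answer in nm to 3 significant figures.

656 nm

The Balmer series terminates on n_f = 2; the first line has n_i = 2+1 = 3.
ΔE = 13.60 × (1/2² − 1/3²) = 1.889 eV.
λ = 1240 / 1.889 = 656 nm.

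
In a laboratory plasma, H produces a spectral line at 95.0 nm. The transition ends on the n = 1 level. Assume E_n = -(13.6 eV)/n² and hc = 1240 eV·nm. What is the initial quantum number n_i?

The photon energy is ΔE = hc/λ = 1240 / 95.0 = 13.05 eV.
With Z = 1, ΔE = 13.60 × (1/n_f² − 1/n_i²), so 1/n_f² − 1/n_i² = 0.9598.
With n_f = 1: 1/n_i² = 1/1 − 0.9598 = 0.04025, so n_i ≈ 4.98.

n_i = 5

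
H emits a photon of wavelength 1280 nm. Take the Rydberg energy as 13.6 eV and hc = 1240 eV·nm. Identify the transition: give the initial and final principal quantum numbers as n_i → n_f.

The photon energy is ΔE = hc/λ = 1240 / 1280 = 0.9688 eV.
With Z = 1, ΔE = 13.60 × (1/n_f² − 1/n_i²), so 1/n_f² − 1/n_i² = 0.07123.
Trying n_f = 3 gives 1/n_i² = 0.03988, i.e. n_i ≈ 5; this pair matches.

n_i = 5, n_f = 3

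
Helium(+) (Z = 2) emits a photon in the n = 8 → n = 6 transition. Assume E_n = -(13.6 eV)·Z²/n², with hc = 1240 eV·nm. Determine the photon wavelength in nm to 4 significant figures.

For Z = 2 the level energies scale as Z², so the effective Rydberg energy is 13.6 × 4 = 54.40 eV.
ΔE = 54.40 × (1/6² − 1/8²) = 54.40 × 0.01215 = 0.6611 eV.
λ = hc/ΔE = 1240 / 0.6611 = 1876 nm.

1876 nm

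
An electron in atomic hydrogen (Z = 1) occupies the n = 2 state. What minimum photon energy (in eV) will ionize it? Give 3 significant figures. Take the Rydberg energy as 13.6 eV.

E_2 = −13.60/4 = −3.40 eV, so ionization (to E = 0) requires 3.40 eV.

3.40 eV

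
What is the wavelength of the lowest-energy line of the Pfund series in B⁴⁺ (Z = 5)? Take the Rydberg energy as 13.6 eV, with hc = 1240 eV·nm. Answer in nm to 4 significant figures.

The Pfund series terminates on n_f = 5; the first line has n_i = 5+1 = 6.
ΔE = 340.0 × (1/5² − 1/6²) = 4.156 eV.
λ = 1240 / 4.156 = 298.4 nm.

298.4 nm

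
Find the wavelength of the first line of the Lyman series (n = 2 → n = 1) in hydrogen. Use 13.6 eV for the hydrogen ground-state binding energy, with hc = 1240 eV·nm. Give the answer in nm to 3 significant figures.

The Lyman series terminates on n_f = 1; the first line has n_i = 1+1 = 2.
ΔE = 13.60 × (1/1² − 1/2²) = 10.20 eV.
λ = 1240 / 10.20 = 122 nm.

122 nm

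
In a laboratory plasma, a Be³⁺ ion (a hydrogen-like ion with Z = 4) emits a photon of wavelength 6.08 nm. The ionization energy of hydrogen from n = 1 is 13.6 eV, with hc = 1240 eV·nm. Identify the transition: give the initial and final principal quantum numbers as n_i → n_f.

The photon energy is ΔE = hc/λ = 1240 / 6.08 = 203.9 eV.
With Z = 4, ΔE = 217.6 × (1/n_f² − 1/n_i²), so 1/n_f² − 1/n_i² = 0.9373.
Trying n_f = 1 gives 1/n_i² = 0.06274, i.e. n_i ≈ 4; this pair matches.

n_i = 4, n_f = 1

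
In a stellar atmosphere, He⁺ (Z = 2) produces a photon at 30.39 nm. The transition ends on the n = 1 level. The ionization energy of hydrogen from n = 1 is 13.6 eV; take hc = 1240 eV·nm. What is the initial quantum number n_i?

n_i = 2

The photon energy is ΔE = hc/λ = 1240 / 30.39 = 40.80 eV.
With Z = 2, ΔE = 54.40 × (1/n_f² − 1/n_i²), so 1/n_f² − 1/n_i² = 0.7501.
With n_f = 1: 1/n_i² = 1/1 − 0.7501 = 0.2499, so n_i ≈ 2.00.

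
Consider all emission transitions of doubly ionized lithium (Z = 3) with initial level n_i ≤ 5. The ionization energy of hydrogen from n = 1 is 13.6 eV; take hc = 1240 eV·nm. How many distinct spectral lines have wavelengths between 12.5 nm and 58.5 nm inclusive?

3

Enumerate all n_i → n_f pairs with 1 ≤ n_f < n_i ≤ 5 and compute λ = 1240 / [13.6·9·(1/n_f² − 1/n_i²)].
Lines falling in [12.5, 58.5] nm: 2→1 (13.51 nm), 5→2 (48.24 nm), 4→2 (54.03 nm).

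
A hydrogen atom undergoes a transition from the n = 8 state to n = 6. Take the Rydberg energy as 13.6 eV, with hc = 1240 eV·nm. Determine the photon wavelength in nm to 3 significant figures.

ΔE = 13.60 × (1/6² − 1/8²) = 13.60 × 0.01215 = 0.1653 eV.
λ = hc/ΔE = 1240 / 0.1653 = 7500 nm.

7500 nm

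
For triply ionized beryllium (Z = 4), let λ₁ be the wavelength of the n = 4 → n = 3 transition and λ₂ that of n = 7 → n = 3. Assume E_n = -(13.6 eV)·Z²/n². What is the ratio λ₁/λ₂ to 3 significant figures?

λ ∝ 1/ΔE ∝ 1/(1/n_f² − 1/n_i²), and the Z² and hc factors cancel in the ratio.
λ₁/λ₂ = (1/3² − 1/7²)/(1/3² − 1/4²) = 0.09070/0.04861 = 1.87.

1.87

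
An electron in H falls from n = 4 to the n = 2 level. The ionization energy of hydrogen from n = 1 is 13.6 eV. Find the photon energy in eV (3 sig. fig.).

E_4 = −13.60/16 = −0.8500 eV and E_2 = −13.60/4 = −3.400 eV.
The photon energy is |E_4 − E_2| = 2.55 eV.

2.55 eV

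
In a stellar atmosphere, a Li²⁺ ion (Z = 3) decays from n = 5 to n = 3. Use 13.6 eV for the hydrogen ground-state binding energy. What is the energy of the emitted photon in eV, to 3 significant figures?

8.70 eV

The Bohr energies scale as Z², so for Z = 3: E_n = −122.4/n² eV.
E_5 = −122.4/25 = −4.896 eV and E_3 = −122.4/9 = −13.60 eV.
The photon energy is |E_5 − E_3| = 8.70 eV.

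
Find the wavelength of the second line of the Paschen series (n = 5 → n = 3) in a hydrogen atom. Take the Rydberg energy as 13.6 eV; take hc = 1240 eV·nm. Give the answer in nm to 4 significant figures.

The Paschen series terminates on n_f = 3; the second line has n_i = 3+2 = 5.
ΔE = 13.60 × (1/3² − 1/5²) = 0.9671 eV.
λ = 1240 / 0.9671 = 1282 nm.

1282 nm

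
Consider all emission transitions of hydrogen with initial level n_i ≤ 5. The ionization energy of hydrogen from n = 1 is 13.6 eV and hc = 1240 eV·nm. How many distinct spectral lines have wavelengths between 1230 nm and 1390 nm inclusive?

Enumerate all n_i → n_f pairs with 1 ≤ n_f < n_i ≤ 5 and compute λ = 1240 / [13.6·1·(1/n_f² − 1/n_i²)].
Lines falling in [1230, 1390] nm: 5→3 (1282 nm).

1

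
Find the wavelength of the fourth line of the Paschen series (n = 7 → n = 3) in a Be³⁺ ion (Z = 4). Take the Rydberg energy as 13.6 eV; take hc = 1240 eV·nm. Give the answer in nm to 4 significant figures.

The Paschen series terminates on n_f = 3; the fourth line has n_i = 3+4 = 7.
ΔE = 217.6 × (1/3² − 1/7²) = 19.74 eV.
λ = 1240 / 19.74 = 62.83 nm.

62.83 nm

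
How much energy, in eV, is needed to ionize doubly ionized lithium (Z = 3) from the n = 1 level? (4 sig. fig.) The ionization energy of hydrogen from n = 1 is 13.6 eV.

122.4 eV

E_n = −13.6 Z²/n² = −122.4/n² eV for Z = 3.
E_1 = −122.4/1 = −122.4 eV, so ionization (to E = 0) requires 122.4 eV.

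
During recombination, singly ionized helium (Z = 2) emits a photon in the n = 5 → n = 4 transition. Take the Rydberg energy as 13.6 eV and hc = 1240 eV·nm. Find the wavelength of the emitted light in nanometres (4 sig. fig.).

For Z = 2 the level energies scale as Z², so the effective Rydberg energy is 13.6 × 4 = 54.40 eV.
ΔE = 54.40 × (1/4² − 1/5²) = 54.40 × 0.02250 = 1.224 eV.
λ = hc/ΔE = 1240 / 1.224 = 1013 nm.

1013 nm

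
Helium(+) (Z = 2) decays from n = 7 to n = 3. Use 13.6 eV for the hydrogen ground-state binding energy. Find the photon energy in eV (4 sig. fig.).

The Bohr energies scale as Z², so for Z = 2: E_n = −54.40/n² eV.
E_7 = −54.40/49 = −1.110 eV and E_3 = −54.40/9 = −6.044 eV.
The photon energy is |E_7 − E_3| = 4.934 eV.

4.934 eV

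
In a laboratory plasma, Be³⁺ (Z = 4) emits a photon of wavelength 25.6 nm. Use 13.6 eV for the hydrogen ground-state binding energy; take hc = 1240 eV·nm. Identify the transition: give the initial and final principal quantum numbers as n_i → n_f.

n_i = 6, n_f = 2

The photon energy is ΔE = hc/λ = 1240 / 25.6 = 48.44 eV.
With Z = 4, ΔE = 217.6 × (1/n_f² − 1/n_i²), so 1/n_f² − 1/n_i² = 0.2226.
Trying n_f = 2 gives 1/n_i² = 0.02740, i.e. n_i ≈ 6; this pair matches.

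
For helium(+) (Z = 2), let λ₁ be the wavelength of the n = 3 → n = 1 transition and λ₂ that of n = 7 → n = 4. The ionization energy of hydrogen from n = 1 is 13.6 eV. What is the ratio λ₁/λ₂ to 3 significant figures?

λ ∝ 1/ΔE ∝ 1/(1/n_f² − 1/n_i²), and the Z² and hc factors cancel in the ratio.
λ₁/λ₂ = (1/4² − 1/7²)/(1/1² − 1/3²) = 0.04209/0.8889 = 0.0474.

0.0474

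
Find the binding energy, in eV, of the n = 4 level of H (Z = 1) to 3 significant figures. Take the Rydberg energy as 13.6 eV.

E_4 = −13.60/16 = −0.850 eV, so ionization (to E = 0) requires 0.850 eV.

0.850 eV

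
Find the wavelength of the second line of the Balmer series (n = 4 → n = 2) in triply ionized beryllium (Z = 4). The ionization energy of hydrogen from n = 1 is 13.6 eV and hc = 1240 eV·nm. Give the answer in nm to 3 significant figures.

30.4 nm

The Balmer series terminates on n_f = 2; the second line has n_i = 2+2 = 4.
ΔE = 217.6 × (1/2² − 1/4²) = 40.80 eV.
λ = 1240 / 40.80 = 30.4 nm.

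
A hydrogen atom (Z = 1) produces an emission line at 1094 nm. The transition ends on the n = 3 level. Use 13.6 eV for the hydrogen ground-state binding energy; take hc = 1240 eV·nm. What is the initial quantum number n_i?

The photon energy is ΔE = hc/λ = 1240 / 1094 = 1.133 eV.
With Z = 1, ΔE = 13.60 × (1/n_f² − 1/n_i²), so 1/n_f² − 1/n_i² = 0.08334.
With n_f = 3: 1/n_i² = 1/9 − 0.08334 = 0.02777, so n_i ≈ 6.00.

n_i = 6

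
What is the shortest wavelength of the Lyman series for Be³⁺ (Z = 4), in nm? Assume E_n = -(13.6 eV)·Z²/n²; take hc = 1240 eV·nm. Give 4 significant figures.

5.699 nm

The Lyman series has lower level n_f = 1; the series limit corresponds to n_i → ∞.
ΔE_max = 13.6 × 16 / 1² = 217.6 eV.
λ_min = 1240 / 217.6 = 5.699 nm.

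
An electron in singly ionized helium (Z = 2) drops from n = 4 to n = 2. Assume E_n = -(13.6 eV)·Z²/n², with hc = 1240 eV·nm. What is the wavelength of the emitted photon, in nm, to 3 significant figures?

For Z = 2 the level energies scale as Z², so the effective Rydberg energy is 13.6 × 4 = 54.40 eV.
ΔE = 54.40 × (1/2² − 1/4²) = 54.40 × 0.1875 = 10.20 eV.
λ = hc/ΔE = 1240 / 10.20 = 122 nm.

122 nm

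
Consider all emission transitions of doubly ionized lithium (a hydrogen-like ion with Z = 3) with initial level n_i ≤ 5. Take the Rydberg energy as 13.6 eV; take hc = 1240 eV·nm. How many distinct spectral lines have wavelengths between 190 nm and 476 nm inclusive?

2

Enumerate all n_i → n_f pairs with 1 ≤ n_f < n_i ≤ 5 and compute λ = 1240 / [13.6·9·(1/n_f² − 1/n_i²)].
Lines falling in [190, 476] nm: 4→3 (208.4 nm), 5→4 (450.3 nm).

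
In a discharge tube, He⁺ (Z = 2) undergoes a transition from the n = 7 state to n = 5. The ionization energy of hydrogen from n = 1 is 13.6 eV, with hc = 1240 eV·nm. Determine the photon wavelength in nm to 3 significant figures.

1160 nm

For Z = 2 the level energies scale as Z², so the effective Rydberg energy is 13.6 × 4 = 54.40 eV.
ΔE = 54.40 × (1/5² − 1/7²) = 54.40 × 0.01959 = 1.066 eV.
λ = hc/ΔE = 1240 / 1.066 = 1160 nm.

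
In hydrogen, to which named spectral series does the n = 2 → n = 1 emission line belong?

Lyman

The series is set by the lower level: n_f = 1 is the Lyman series.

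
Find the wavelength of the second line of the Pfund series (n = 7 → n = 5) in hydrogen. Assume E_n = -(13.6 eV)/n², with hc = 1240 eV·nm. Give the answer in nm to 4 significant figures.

4654 nm

The Pfund series terminates on n_f = 5; the second line has n_i = 5+2 = 7.
ΔE = 13.60 × (1/5² − 1/7²) = 0.2664 eV.
λ = 1240 / 0.2664 = 4654 nm.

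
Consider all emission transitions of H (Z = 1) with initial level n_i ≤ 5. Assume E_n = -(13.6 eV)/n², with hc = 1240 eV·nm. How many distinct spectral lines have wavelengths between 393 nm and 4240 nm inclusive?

6

Enumerate all n_i → n_f pairs with 1 ≤ n_f < n_i ≤ 5 and compute λ = 1240 / [13.6·1·(1/n_f² − 1/n_i²)].
Lines falling in [393, 4240] nm: 5→2 (434.2 nm), 4→2 (486.3 nm), 3→2 (656.5 nm), 5→3 (1282 nm), 4→3 (1876 nm), 5→4 (4052 nm).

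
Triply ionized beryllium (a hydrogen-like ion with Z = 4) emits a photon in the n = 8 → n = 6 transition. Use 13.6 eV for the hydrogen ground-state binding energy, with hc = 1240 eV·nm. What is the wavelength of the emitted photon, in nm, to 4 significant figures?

468.9 nm

For Z = 4 the level energies scale as Z², so the effective Rydberg energy is 13.6 × 16 = 217.6 eV.
ΔE = 217.6 × (1/6² − 1/8²) = 217.6 × 0.01215 = 2.644 eV.
λ = hc/ΔE = 1240 / 2.644 = 468.9 nm.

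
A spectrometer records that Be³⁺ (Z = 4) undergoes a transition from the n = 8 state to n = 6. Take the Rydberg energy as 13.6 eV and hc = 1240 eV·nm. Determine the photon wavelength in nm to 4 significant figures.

468.9 nm

For Z = 4 the level energies scale as Z², so the effective Rydberg energy is 13.6 × 16 = 217.6 eV.
ΔE = 217.6 × (1/6² − 1/8²) = 217.6 × 0.01215 = 2.644 eV.
λ = hc/ΔE = 1240 / 2.644 = 468.9 nm.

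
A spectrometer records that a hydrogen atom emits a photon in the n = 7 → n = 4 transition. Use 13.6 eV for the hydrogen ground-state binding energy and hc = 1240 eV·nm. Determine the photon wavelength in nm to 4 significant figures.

2166 nm

ΔE = 13.60 × (1/4² − 1/7²) = 13.60 × 0.04209 = 0.5724 eV.
λ = hc/ΔE = 1240 / 0.5724 = 2166 nm.
This line belongs to the Brackett series.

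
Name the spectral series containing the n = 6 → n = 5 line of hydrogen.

Pfund

The series is set by the lower level: n_f = 5 is the Pfund series.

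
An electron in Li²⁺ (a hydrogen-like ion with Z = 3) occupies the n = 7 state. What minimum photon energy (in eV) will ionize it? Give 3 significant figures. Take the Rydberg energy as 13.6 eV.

2.50 eV

E_n = −13.6 Z²/n² = −122.4/n² eV for Z = 3.
E_7 = −122.4/49 = −2.50 eV, so ionization (to E = 0) requires 2.50 eV.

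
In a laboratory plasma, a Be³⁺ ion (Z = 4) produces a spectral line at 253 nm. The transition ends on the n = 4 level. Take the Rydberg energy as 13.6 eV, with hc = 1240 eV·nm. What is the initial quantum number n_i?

The photon energy is ΔE = hc/λ = 1240 / 253 = 4.901 eV.
With Z = 4, ΔE = 217.6 × (1/n_f² − 1/n_i²), so 1/n_f² − 1/n_i² = 0.02252.
With n_f = 4: 1/n_i² = 1/16 − 0.02252 = 0.03998, so n_i ≈ 5.00.

n_i = 5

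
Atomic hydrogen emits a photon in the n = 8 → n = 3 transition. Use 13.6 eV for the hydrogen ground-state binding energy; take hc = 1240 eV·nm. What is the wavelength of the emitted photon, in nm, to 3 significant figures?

955 nm

ΔE = 13.60 × (1/3² − 1/8²) = 13.60 × 0.09549 = 1.299 eV.
λ = hc/ΔE = 1240 / 1.299 = 955 nm.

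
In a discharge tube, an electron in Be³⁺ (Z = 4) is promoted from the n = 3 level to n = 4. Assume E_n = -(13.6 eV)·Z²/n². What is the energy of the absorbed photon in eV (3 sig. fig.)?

The Bohr energies scale as Z², so for Z = 4: E_n = −217.6/n² eV.
E_4 = −217.6/16 = −13.60 eV and E_3 = −217.6/9 = −24.18 eV.
The photon energy is |E_4 − E_3| = 10.6 eV.

10.6 eV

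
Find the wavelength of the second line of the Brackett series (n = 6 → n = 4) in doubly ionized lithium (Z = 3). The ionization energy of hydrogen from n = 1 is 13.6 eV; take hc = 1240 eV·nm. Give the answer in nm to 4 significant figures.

291.8 nm

The Brackett series terminates on n_f = 4; the second line has n_i = 4+2 = 6.
ΔE = 122.4 × (1/4² − 1/6²) = 4.250 eV.
λ = 1240 / 4.250 = 291.8 nm.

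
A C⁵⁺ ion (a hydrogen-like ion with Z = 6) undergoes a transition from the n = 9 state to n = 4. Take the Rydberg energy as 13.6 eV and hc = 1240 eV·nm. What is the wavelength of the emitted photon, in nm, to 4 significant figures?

For Z = 6 the level energies scale as Z², so the effective Rydberg energy is 13.6 × 36 = 489.6 eV.
ΔE = 489.6 × (1/4² − 1/9²) = 489.6 × 0.05015 = 24.56 eV.
λ = hc/ΔE = 1240 / 24.56 = 50.50 nm.

50.50 nm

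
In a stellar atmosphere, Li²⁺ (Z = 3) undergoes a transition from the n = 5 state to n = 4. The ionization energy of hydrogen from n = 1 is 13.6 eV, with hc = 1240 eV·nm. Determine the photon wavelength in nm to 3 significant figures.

450 nm

For Z = 3 the level energies scale as Z², so the effective Rydberg energy is 13.6 × 9 = 122.4 eV.
ΔE = 122.4 × (1/4² − 1/5²) = 122.4 × 0.02250 = 2.754 eV.
λ = hc/ΔE = 1240 / 2.754 = 450 nm.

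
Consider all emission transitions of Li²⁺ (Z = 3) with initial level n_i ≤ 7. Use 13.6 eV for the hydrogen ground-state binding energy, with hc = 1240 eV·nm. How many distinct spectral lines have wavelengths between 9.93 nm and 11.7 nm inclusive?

5

Enumerate all n_i → n_f pairs with 1 ≤ n_f < n_i ≤ 7 and compute λ = 1240 / [13.6·9·(1/n_f² − 1/n_i²)].
Lines falling in [9.93, 11.7] nm: 7→1 (10.34 nm), 6→1 (10.42 nm), 5→1 (10.55 nm), 4→1 (10.81 nm), 3→1 (11.40 nm).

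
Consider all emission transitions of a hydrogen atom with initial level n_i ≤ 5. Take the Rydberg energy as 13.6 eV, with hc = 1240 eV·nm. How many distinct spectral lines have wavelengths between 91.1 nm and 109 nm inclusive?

Enumerate all n_i → n_f pairs with 1 ≤ n_f < n_i ≤ 5 and compute λ = 1240 / [13.6·1·(1/n_f² − 1/n_i²)].
Lines falling in [91.1, 109] nm: 5→1 (94.98 nm), 4→1 (97.25 nm), 3→1 (102.6 nm).

3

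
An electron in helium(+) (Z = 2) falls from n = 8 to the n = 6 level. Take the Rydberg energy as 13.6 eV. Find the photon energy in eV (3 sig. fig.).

0.661 eV

The Bohr energies scale as Z², so for Z = 2: E_n = −54.40/n² eV.
E_8 = −54.40/64 = −0.8500 eV and E_6 = −54.40/36 = −1.511 eV.
The photon energy is |E_8 − E_6| = 0.661 eV.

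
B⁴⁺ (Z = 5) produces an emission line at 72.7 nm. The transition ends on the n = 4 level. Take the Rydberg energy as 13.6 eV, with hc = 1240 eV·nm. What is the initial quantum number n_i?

The photon energy is ΔE = hc/λ = 1240 / 72.7 = 17.06 eV.
With Z = 5, ΔE = 340.0 × (1/n_f² − 1/n_i²), so 1/n_f² − 1/n_i² = 0.05017.
With n_f = 4: 1/n_i² = 1/16 − 0.05017 = 0.01233, so n_i ≈ 9.00.

n_i = 9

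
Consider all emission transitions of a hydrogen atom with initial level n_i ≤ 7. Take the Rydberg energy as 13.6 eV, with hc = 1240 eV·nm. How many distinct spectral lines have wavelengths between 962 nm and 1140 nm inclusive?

2

Enumerate all n_i → n_f pairs with 1 ≤ n_f < n_i ≤ 7 and compute λ = 1240 / [13.6·1·(1/n_f² − 1/n_i²)].
Lines falling in [962, 1140] nm: 7→3 (1005 nm), 6→3 (1094 nm).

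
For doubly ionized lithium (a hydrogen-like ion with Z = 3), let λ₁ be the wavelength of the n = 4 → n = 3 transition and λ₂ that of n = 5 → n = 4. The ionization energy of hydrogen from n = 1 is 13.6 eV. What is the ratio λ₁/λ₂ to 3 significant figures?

0.463

λ ∝ 1/ΔE ∝ 1/(1/n_f² − 1/n_i²), and the Z² and hc factors cancel in the ratio.
λ₁/λ₂ = (1/4² − 1/5²)/(1/3² − 1/4²) = 0.02250/0.04861 = 0.463.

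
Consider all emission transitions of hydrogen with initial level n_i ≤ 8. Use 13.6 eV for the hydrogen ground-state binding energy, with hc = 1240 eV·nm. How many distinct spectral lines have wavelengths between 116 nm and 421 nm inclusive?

Enumerate all n_i → n_f pairs with 1 ≤ n_f < n_i ≤ 8 and compute λ = 1240 / [13.6·1·(1/n_f² − 1/n_i²)].
Lines falling in [116, 421] nm: 2→1 (121.6 nm), 8→2 (389.0 nm), 7→2 (397.1 nm), 6→2 (410.3 nm).

4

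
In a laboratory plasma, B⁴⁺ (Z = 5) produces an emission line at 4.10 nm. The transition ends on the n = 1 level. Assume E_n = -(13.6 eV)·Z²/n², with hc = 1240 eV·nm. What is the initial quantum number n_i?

The photon energy is ΔE = hc/λ = 1240 / 4.10 = 302.4 eV.
With Z = 5, ΔE = 340.0 × (1/n_f² − 1/n_i²), so 1/n_f² − 1/n_i² = 0.8895.
With n_f = 1: 1/n_i² = 1/1 − 0.8895 = 0.1105, so n_i ≈ 3.01.

n_i = 3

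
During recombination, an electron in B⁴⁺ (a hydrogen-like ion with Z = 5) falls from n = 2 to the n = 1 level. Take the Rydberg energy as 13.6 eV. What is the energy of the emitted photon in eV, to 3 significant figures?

The Bohr energies scale as Z², so for Z = 5: E_n = −340.0/n² eV.
E_2 = −340.0/4 = −85.00 eV and E_1 = −340.0/1 = −340.0 eV.
The photon energy is |E_2 − E_1| = 255 eV.

255 eV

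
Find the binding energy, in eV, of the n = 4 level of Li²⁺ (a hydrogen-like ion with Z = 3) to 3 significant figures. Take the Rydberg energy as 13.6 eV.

E_n = −13.6 Z²/n² = −122.4/n² eV for Z = 3.
E_4 = −122.4/16 = −7.65 eV, so ionization (to E = 0) requires 7.65 eV.

7.65 eV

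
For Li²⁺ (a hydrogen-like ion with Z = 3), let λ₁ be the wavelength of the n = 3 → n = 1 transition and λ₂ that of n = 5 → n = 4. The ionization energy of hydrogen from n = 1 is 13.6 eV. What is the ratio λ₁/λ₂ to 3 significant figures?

0.0253

λ ∝ 1/ΔE ∝ 1/(1/n_f² − 1/n_i²), and the Z² and hc factors cancel in the ratio.
λ₁/λ₂ = (1/4² − 1/5²)/(1/1² − 1/3²) = 0.02250/0.8889 = 0.0253.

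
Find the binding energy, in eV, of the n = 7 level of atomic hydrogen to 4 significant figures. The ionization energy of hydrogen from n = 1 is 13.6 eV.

E_7 = −13.60/49 = −0.2776 eV, so ionization (to E = 0) requires 0.2776 eV.

0.2776 eV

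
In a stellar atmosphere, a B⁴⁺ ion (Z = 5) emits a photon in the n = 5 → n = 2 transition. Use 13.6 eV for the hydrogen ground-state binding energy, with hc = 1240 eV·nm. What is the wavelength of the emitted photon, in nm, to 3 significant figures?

17.4 nm

For Z = 5 the level energies scale as Z², so the effective Rydberg energy is 13.6 × 25 = 340.0 eV.
ΔE = 340.0 × (1/2² − 1/5²) = 340.0 × 0.2100 = 71.40 eV.
λ = hc/ΔE = 1240 / 71.40 = 17.4 nm.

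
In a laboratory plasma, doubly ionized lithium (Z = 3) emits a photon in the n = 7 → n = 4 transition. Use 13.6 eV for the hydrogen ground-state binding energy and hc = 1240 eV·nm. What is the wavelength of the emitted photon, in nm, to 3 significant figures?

241 nm

For Z = 3 the level energies scale as Z², so the effective Rydberg energy is 13.6 × 9 = 122.4 eV.
ΔE = 122.4 × (1/4² − 1/7²) = 122.4 × 0.04209 = 5.152 eV.
λ = hc/ΔE = 1240 / 5.152 = 241 nm.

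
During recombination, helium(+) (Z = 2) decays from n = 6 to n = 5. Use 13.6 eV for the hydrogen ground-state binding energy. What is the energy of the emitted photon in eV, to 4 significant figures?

0.6649 eV

The Bohr energies scale as Z², so for Z = 2: E_n = −54.40/n² eV.
E_6 = −54.40/36 = −1.511 eV and E_5 = −54.40/25 = −2.176 eV.
The photon energy is |E_6 − E_5| = 0.6649 eV.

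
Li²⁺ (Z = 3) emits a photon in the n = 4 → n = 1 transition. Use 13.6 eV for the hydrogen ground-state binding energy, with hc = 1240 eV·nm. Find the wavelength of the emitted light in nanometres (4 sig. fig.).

10.81 nm

For Z = 3 the level energies scale as Z², so the effective Rydberg energy is 13.6 × 9 = 122.4 eV.
ΔE = 122.4 × (1/1² − 1/4²) = 122.4 × 0.9375 = 114.8 eV.
λ = hc/ΔE = 1240 / 114.8 = 10.81 nm.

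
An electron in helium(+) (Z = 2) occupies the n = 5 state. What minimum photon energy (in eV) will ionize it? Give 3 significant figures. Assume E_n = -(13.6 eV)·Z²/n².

2.18 eV

E_n = −13.6 Z²/n² = −54.40/n² eV for Z = 2.
E_5 = −54.40/25 = −2.18 eV, so ionization (to E = 0) requires 2.18 eV.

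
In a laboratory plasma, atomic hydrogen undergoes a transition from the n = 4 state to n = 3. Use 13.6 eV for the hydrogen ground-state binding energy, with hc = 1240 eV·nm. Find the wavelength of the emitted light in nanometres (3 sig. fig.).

ΔE = 13.60 × (1/3² − 1/4²) = 13.60 × 0.04861 = 0.6611 eV.
λ = hc/ΔE = 1240 / 0.6611 = 1880 nm.
This line belongs to the Paschen series.

1880 nm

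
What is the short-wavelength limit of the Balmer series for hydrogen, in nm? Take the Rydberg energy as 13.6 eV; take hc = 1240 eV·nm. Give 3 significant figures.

The Balmer series has lower level n_f = 2; the series limit corresponds to n_i → ∞.
ΔE_max = 13.6 × 1 / 2² = 3.400 eV.
λ_min = 1240 / 3.400 = 365 nm.

365 nm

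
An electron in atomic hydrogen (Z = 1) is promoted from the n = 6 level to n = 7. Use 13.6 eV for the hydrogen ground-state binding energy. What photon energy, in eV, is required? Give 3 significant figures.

0.100 eV

E_7 = −13.60/49 = −0.2776 eV and E_6 = −13.60/36 = −0.3778 eV.
The photon energy is |E_7 − E_6| = 0.100 eV.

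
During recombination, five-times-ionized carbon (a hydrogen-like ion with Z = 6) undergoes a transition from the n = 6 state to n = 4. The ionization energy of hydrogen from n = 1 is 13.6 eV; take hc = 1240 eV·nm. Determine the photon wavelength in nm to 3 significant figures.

72.9 nm

For Z = 6 the level energies scale as Z², so the effective Rydberg energy is 13.6 × 36 = 489.6 eV.
ΔE = 489.6 × (1/4² − 1/6²) = 489.6 × 0.03472 = 17.00 eV.
λ = hc/ΔE = 1240 / 17.00 = 72.9 nm.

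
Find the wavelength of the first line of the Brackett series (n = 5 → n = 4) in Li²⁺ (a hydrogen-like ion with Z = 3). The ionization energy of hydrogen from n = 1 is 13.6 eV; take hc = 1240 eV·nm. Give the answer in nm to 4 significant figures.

450.3 nm

The Brackett series terminates on n_f = 4; the first line has n_i = 4+1 = 5.
ΔE = 122.4 × (1/4² − 1/5²) = 2.754 eV.
λ = 1240 / 2.754 = 450.3 nm.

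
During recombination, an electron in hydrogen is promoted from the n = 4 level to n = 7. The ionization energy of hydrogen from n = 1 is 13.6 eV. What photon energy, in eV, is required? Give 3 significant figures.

E_7 = −13.60/49 = −0.2776 eV and E_4 = −13.60/16 = −0.8500 eV.
The photon energy is |E_7 − E_4| = 0.572 eV.

0.572 eV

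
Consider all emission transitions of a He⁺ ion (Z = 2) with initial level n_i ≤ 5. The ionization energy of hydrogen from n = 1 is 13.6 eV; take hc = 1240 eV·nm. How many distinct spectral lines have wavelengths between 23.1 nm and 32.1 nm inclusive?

Enumerate all n_i → n_f pairs with 1 ≤ n_f < n_i ≤ 5 and compute λ = 1240 / [13.6·4·(1/n_f² − 1/n_i²)].
Lines falling in [23.1, 32.1] nm: 5→1 (23.74 nm), 4→1 (24.31 nm), 3→1 (25.64 nm), 2→1 (30.39 nm).

4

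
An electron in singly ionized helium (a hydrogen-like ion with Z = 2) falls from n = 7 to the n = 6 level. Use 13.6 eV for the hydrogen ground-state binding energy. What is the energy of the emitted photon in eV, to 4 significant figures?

0.4009 eV

The Bohr energies scale as Z², so for Z = 2: E_n = −54.40/n² eV.
E_7 = −54.40/49 = −1.110 eV and E_6 = −54.40/36 = −1.511 eV.
The photon energy is |E_7 − E_6| = 0.4009 eV.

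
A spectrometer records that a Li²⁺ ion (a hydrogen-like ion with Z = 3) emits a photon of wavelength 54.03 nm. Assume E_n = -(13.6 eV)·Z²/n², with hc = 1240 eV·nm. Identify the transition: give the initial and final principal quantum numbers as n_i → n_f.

n_i = 4, n_f = 2

The photon energy is ΔE = hc/λ = 1240 / 54.03 = 22.95 eV.
With Z = 3, ΔE = 122.4 × (1/n_f² − 1/n_i²), so 1/n_f² − 1/n_i² = 0.1875.
Trying n_f = 2 gives 1/n_i² = 0.06250, i.e. n_i ≈ 4; this pair matches.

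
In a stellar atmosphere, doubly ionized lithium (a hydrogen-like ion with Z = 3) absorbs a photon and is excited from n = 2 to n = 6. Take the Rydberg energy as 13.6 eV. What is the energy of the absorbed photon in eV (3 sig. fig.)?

27.2 eV

The Bohr energies scale as Z², so for Z = 3: E_n = −122.4/n² eV.
E_6 = −122.4/36 = −3.400 eV and E_2 = −122.4/4 = −30.60 eV.
The photon energy is |E_6 − E_2| = 27.2 eV.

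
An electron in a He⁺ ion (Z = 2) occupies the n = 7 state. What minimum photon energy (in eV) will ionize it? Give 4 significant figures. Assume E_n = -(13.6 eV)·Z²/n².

E_n = −13.6 Z²/n² = −54.40/n² eV for Z = 2.
E_7 = −54.40/49 = −1.110 eV, so ionization (to E = 0) requires 1.110 eV.

1.110 eV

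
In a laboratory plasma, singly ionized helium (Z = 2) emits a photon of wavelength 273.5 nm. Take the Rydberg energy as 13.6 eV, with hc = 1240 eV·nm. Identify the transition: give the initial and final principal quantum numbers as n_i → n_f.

The photon energy is ΔE = hc/λ = 1240 / 273.5 = 4.534 eV.
With Z = 2, ΔE = 54.40 × (1/n_f² − 1/n_i²), so 1/n_f² − 1/n_i² = 0.08334.
Trying n_f = 3 gives 1/n_i² = 0.02777, i.e. n_i ≈ 6; this pair matches.

n_i = 6, n_f = 3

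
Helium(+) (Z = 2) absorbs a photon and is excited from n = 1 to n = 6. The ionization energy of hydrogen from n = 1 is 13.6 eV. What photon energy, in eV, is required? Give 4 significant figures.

52.89 eV

The Bohr energies scale as Z², so for Z = 2: E_n = −54.40/n² eV.
E_6 = −54.40/36 = −1.511 eV and E_1 = −54.40/1 = −54.40 eV.
The photon energy is |E_6 − E_1| = 52.89 eV.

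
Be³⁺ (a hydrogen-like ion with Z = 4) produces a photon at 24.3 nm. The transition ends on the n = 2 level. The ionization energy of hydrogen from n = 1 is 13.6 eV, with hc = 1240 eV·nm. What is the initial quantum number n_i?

The photon energy is ΔE = hc/λ = 1240 / 24.3 = 51.03 eV.
With Z = 4, ΔE = 217.6 × (1/n_f² − 1/n_i²), so 1/n_f² − 1/n_i² = 0.2345.
With n_f = 2: 1/n_i² = 1/4 − 0.2345 = 0.01549, so n_i ≈ 8.03.

n_i = 8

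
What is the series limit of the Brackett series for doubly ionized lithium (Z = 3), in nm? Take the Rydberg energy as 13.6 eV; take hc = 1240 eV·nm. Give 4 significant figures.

The Brackett series has lower level n_f = 4; the series limit corresponds to n_i → ∞.
ΔE_max = 13.6 × 9 / 4² = 7.650 eV.
λ_min = 1240 / 7.650 = 162.1 nm.

162.1 nm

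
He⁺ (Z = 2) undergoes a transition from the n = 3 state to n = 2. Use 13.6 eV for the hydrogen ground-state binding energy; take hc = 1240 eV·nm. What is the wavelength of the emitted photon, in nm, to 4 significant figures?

For Z = 2 the level energies scale as Z², so the effective Rydberg energy is 13.6 × 4 = 54.40 eV.
ΔE = 54.40 × (1/2² − 1/3²) = 54.40 × 0.1389 = 7.556 eV.
λ = hc/ΔE = 1240 / 7.556 = 164.1 nm.

164.1 nm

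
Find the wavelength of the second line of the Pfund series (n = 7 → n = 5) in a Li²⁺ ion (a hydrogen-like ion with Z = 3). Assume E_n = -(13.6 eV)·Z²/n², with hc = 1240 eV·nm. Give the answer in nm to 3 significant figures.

The Pfund series terminates on n_f = 5; the second line has n_i = 5+2 = 7.
ΔE = 122.4 × (1/5² − 1/7²) = 2.398 eV.
λ = 1240 / 2.398 = 517 nm.

517 nm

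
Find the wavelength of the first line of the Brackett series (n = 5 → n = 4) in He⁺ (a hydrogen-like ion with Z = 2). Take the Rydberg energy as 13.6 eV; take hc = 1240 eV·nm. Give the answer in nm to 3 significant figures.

1010 nm

The Brackett series terminates on n_f = 4; the first line has n_i = 4+1 = 5.
ΔE = 54.40 × (1/4² − 1/5²) = 1.224 eV.
λ = 1240 / 1.224 = 1010 nm.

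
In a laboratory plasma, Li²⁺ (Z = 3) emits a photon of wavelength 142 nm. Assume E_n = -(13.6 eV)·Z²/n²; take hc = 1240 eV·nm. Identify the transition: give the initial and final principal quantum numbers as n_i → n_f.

n_i = 5, n_f = 3

The photon energy is ΔE = hc/λ = 1240 / 142 = 8.732 eV.
With Z = 3, ΔE = 122.4 × (1/n_f² − 1/n_i²), so 1/n_f² − 1/n_i² = 0.07134.
Trying n_f = 3 gives 1/n_i² = 0.03977, i.e. n_i ≈ 5; this pair matches.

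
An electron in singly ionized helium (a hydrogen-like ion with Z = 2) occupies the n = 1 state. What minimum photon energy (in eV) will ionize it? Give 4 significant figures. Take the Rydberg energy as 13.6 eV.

54.40 eV

E_n = −13.6 Z²/n² = −54.40/n² eV for Z = 2.
E_1 = −54.40/1 = −54.40 eV, so ionization (to E = 0) requires 54.40 eV.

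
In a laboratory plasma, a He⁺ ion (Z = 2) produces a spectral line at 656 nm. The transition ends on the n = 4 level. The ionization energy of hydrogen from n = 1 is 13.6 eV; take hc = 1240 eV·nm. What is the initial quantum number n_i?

n_i = 6

The photon energy is ΔE = hc/λ = 1240 / 656 = 1.890 eV.
With Z = 2, ΔE = 54.40 × (1/n_f² − 1/n_i²), so 1/n_f² − 1/n_i² = 0.03475.
With n_f = 4: 1/n_i² = 1/16 − 0.03475 = 0.02775, so n_i ≈ 6.00.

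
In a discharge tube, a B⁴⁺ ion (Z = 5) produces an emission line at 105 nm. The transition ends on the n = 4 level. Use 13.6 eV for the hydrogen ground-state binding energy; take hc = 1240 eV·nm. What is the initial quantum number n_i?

n_i = 6

The photon energy is ΔE = hc/λ = 1240 / 105 = 11.81 eV.
With Z = 5, ΔE = 340.0 × (1/n_f² − 1/n_i²), so 1/n_f² − 1/n_i² = 0.03473.
With n_f = 4: 1/n_i² = 1/16 − 0.03473 = 0.02777, so n_i ≈ 6.00.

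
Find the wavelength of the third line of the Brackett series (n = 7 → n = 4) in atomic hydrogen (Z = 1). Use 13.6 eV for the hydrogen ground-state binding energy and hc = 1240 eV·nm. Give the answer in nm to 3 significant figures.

2170 nm

The Brackett series terminates on n_f = 4; the third line has n_i = 4+3 = 7.
ΔE = 13.60 × (1/4² − 1/7²) = 0.5724 eV.
λ = 1240 / 0.5724 = 2170 nm.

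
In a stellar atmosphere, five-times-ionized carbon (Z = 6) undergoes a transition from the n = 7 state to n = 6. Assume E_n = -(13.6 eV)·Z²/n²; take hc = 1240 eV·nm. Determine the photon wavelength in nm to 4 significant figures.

343.7 nm

For Z = 6 the level energies scale as Z², so the effective Rydberg energy is 13.6 × 36 = 489.6 eV.
ΔE = 489.6 × (1/6² − 1/7²) = 489.6 × 0.007370 = 3.608 eV.
λ = hc/ΔE = 1240 / 3.608 = 343.7 nm.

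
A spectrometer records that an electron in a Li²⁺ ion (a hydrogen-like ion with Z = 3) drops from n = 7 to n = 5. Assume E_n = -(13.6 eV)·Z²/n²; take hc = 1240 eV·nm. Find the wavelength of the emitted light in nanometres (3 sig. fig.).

For Z = 3 the level energies scale as Z², so the effective Rydberg energy is 13.6 × 9 = 122.4 eV.
ΔE = 122.4 × (1/5² − 1/7²) = 122.4 × 0.01959 = 2.398 eV.
λ = hc/ΔE = 1240 / 2.398 = 517 nm.

517 nm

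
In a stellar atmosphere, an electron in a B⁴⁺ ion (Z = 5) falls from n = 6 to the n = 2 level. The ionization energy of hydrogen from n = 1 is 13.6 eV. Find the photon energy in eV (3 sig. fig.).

75.6 eV

The Bohr energies scale as Z², so for Z = 5: E_n = −340.0/n² eV.
E_6 = −340.0/36 = −9.444 eV and E_2 = −340.0/4 = −85.00 eV.
The photon energy is |E_6 − E_2| = 75.6 eV.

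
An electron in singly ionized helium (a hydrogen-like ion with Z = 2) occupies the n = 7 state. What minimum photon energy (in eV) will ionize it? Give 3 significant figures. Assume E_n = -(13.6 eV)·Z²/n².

E_n = −13.6 Z²/n² = −54.40/n² eV for Z = 2.
E_7 = −54.40/49 = −1.11 eV, so ionization (to E = 0) requires 1.11 eV.

1.11 eV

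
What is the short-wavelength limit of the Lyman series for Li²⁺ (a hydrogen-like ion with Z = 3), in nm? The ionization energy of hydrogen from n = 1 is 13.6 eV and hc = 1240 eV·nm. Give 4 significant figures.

10.13 nm

The Lyman series has lower level n_f = 1; the series limit corresponds to n_i → ∞.
ΔE_max = 13.6 × 9 / 1² = 122.4 eV.
λ_min = 1240 / 122.4 = 10.13 nm.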